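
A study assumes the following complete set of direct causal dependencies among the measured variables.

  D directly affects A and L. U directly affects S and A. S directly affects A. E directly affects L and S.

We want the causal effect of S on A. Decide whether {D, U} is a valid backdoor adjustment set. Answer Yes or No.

Yes

Backdoor paths from S to A (paths whose first edge points into S):
  P1: S <- U -> A
  P2: S <- E -> L <- D -> A
Condition 1 (no descendant of S in the set): holds — descendants of S are {A}; none are in {D, U}.
Condition 2 (every backdoor path blocked by {D, U}):
  P1: blocked at fork node U ∈ conditioning set.
  P2: blocked at collider L (neither it nor any descendant is in the conditioning set).
{D, U} satisfies the backdoor criterion.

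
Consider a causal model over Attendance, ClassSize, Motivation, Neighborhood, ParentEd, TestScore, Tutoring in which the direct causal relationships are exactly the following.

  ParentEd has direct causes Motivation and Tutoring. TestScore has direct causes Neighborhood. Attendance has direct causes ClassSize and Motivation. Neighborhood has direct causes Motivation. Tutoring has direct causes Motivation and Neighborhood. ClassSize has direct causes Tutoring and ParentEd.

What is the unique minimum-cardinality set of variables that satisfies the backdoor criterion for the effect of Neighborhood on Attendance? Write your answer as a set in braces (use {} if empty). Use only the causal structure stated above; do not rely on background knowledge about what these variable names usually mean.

{Motivation}

Variables eligible for adjustment (non-descendants of Neighborhood, excluding Neighborhood and Attendance): {Motivation}.
Backdoor paths from Neighborhood to Attendance:
  P1: Neighborhood <- Motivation -> Tutoring -> ParentEd -> ClassSize -> Attendance
  P2: Neighborhood <- Motivation -> Tutoring -> ClassSize -> Attendance
  P3: Neighborhood <- Motivation -> ParentEd <- Tutoring -> ClassSize -> Attendance
  P4: Neighborhood <- Motivation -> ParentEd -> ClassSize -> Attendance
  P5: Neighborhood <- Motivation -> Attendance
The empty set is not sufficient: P1 (Neighborhood <- Motivation -> Tutoring -> ParentEd -> ClassSize -> Attendance) has no collider blocking it and no conditioned non-collider, so it is open.
Try {Motivation}:
  P1: blocked at fork node Motivation ∈ conditioning set.
  P2: blocked at fork node Motivation ∈ conditioning set.
  P3: blocked at fork node Motivation ∈ conditioning set.
  P4: blocked at fork node Motivation ∈ conditioning set.
  P5: blocked at fork node Motivation ∈ conditioning set.
{Motivation} contains no descendant of Neighborhood and blocks every backdoor path.
{Motivation} is the unique smallest valid adjustment set.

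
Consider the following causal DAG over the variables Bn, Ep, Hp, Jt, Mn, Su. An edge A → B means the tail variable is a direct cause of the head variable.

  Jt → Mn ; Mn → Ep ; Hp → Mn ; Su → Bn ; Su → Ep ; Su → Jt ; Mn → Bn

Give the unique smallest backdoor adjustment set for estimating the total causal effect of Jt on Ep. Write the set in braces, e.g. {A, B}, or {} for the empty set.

{Su}

Variables eligible for adjustment (non-descendants of Jt, excluding Jt and Ep): {Hp, Su}.
Backdoor paths from Jt to Ep:
  P1: Jt <- Su -> Ep
  P2: Jt <- Su -> Bn <- Mn -> Ep
The empty set is not sufficient: P1 (Jt <- Su -> Ep) has no collider blocking it and no conditioned non-collider, so it is open.
Try {Su}:
  P1: blocked at fork node Su ∈ conditioning set.
  P2: blocked at fork node Su ∈ conditioning set.
{Su} contains no descendant of Jt and blocks every backdoor path.
No other singleton works — e.g. {Hp} leaves P1 open — so {Su} is the unique smallest valid adjustment set.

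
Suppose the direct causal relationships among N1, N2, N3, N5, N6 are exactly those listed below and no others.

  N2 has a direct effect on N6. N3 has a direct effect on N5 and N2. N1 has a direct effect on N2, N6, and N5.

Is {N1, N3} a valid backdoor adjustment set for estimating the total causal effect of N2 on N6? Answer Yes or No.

Yes

Backdoor paths from N2 to N6 (paths whose first edge points into N2):
  P1: N2 <- N3 -> N5 <- N1 -> N6
  P2: N2 <- N1 -> N6
Condition 1 (no descendant of N2 in the set): holds — descendants of N2 are {N6}; none are in {N1, N3}.
Condition 2 (every backdoor path blocked by {N1, N3}):
  P1: blocked at fork node N3 ∈ conditioning set.
  P2: blocked at fork node N1 ∈ conditioning set.
{N1, N3} satisfies the backdoor criterion.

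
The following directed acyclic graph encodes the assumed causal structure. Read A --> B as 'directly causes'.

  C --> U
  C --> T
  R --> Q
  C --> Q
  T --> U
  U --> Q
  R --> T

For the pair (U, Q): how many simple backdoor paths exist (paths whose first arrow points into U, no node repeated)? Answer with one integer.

A backdoor path from U to Q is any simple undirected path whose first edge points into U (i.e. leaves U via a parent).
Parents of U: {C, T}.
Enumerating:
  P1: U <- C -> T <- R -> Q
  P2: U <- C -> Q
  P3: U <- T <- C -> Q
  P4: U <- T <- R -> Q
That exhausts the simple backdoor paths. Count: 4.

4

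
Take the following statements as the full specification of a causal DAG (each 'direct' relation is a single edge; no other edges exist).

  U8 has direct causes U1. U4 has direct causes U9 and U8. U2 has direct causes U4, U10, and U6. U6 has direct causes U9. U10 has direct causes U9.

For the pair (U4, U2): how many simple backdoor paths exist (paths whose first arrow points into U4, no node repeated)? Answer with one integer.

A backdoor path from U4 to U2 is any simple undirected path whose first edge points into U4 (i.e. leaves U4 via a parent).
Parents of U4: {U8, U9}.
Enumerating:
  P1: U4 <- U9 -> U6 -> U2
  P2: U4 <- U9 -> U10 -> U2
That exhausts the simple backdoor paths. Count: 2.

2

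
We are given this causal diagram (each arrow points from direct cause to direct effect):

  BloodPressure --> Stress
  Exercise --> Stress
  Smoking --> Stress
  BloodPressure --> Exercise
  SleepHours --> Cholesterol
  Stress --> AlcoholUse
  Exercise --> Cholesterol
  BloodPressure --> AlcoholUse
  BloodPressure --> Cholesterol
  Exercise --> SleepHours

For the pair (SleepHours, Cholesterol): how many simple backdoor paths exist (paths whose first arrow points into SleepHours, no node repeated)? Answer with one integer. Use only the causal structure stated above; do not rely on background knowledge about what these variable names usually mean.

4

A backdoor path from SleepHours to Cholesterol is any simple undirected path whose first edge points into SleepHours (i.e. leaves SleepHours via a parent).
Parents of SleepHours: {Exercise}.
Enumerating:
  P1: SleepHours <- Exercise <- BloodPressure -> Cholesterol
  P2: SleepHours <- Exercise -> Stress <- BloodPressure -> Cholesterol
  P3: SleepHours <- Exercise -> Stress -> AlcoholUse <- BloodPressure -> Cholesterol
  P4: SleepHours <- Exercise -> Cholesterol
That exhausts the simple backdoor paths. Count: 4.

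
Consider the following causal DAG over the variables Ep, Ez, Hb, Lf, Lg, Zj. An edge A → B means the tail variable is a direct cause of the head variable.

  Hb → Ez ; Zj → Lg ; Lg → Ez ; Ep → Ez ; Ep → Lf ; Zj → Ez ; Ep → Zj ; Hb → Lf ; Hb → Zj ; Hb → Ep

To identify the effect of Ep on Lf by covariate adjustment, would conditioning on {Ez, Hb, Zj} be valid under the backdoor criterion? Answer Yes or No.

Backdoor paths from Ep to Lf (paths whose first edge points into Ep):
  P1: Ep <- Hb -> Lf
Condition 1 (no descendant of Ep in the set): FAILS — Ez and Zj are descendants of Ep.
Condition 2 (every backdoor path blocked by {Ez, Hb, Zj}):
  P1: blocked at fork node Hb ∈ conditioning set.
{Ez, Hb, Zj} does not satisfy the backdoor criterion.

No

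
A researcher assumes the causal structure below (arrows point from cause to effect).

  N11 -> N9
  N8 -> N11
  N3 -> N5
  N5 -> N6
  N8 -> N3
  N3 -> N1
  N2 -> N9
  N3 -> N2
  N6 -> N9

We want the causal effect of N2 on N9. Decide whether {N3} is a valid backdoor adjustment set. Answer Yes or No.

Yes

Backdoor paths from N2 to N9 (paths whose first edge points into N2):
  P1: N2 <- N3 <- N8 -> N11 -> N9
  P2: N2 <- N3 -> N5 -> N6 -> N9
Condition 1 (no descendant of N2 in the set): holds — descendants of N2 are {N9}; none are in {N3}.
Condition 2 (every backdoor path blocked by {N3}):
  P1: blocked at chain node N3 ∈ conditioning set.
  P2: blocked at fork node N3 ∈ conditioning set.
{N3} satisfies the backdoor criterion.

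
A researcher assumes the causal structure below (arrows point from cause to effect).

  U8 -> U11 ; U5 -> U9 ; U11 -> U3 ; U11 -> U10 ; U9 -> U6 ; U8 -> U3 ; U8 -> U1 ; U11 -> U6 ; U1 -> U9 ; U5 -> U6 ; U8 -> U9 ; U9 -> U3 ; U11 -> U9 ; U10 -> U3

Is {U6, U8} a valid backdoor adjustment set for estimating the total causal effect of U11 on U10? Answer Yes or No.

No

Backdoor paths from U11 to U10 (paths whose first edge points into U11):
  P1: U11 <- U8 -> U1 -> U9 -> U3 <- U10
  P2: U11 <- U8 -> U9 -> U3 <- U10
  P3: U11 <- U8 -> U3 <- U10
Condition 1 (no descendant of U11 in the set): FAILS — U6 is a descendant of U11.
Condition 2 (every backdoor path blocked by {U6, U8}):
  P1: blocked at fork node U8 ∈ conditioning set.
  P2: blocked at fork node U8 ∈ conditioning set.
  P3: blocked at fork node U8 ∈ conditioning set.
{U6, U8} does not satisfy the backdoor criterion.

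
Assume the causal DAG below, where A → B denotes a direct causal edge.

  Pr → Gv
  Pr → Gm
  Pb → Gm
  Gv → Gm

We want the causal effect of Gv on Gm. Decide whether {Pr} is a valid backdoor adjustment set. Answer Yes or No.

Yes

Backdoor paths from Gv to Gm (paths whose first edge points into Gv):
  P1: Gv <- Pr -> Gm
Condition 1 (no descendant of Gv in the set): holds — descendants of Gv are {Gm}; none are in {Pr}.
Condition 2 (every backdoor path blocked by {Pr}):
  P1: blocked at fork node Pr ∈ conditioning set.
{Pr} satisfies the backdoor criterion.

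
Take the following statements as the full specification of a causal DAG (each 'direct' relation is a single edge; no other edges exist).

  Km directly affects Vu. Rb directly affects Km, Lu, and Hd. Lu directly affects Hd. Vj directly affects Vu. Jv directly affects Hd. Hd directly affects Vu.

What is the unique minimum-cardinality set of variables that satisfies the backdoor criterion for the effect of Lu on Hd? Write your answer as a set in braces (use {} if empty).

Variables eligible for adjustment (non-descendants of Lu, excluding Lu and Hd): {Jv, Km, Rb, Vj}.
Backdoor paths from Lu to Hd:
  P1: Lu <- Rb -> Km -> Vu <- Hd
  P2: Lu <- Rb -> Hd
The empty set is not sufficient: P2 (Lu <- Rb -> Hd) has no collider blocking it and no conditioned non-collider, so it is open.
Try {Rb}:
  P1: blocked at fork node Rb ∈ conditioning set.
  P2: blocked at fork node Rb ∈ conditioning set.
{Rb} contains no descendant of Lu and blocks every backdoor path.
No other singleton works — e.g. {Jv} leaves P2 open — so {Rb} is the unique smallest valid adjustment set.

{Rb}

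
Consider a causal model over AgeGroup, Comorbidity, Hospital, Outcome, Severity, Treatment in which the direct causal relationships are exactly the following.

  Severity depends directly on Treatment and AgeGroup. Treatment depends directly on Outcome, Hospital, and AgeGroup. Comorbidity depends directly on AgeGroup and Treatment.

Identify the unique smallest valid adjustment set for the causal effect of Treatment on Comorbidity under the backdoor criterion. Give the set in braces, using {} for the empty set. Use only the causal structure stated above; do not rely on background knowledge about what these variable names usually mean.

Variables eligible for adjustment (non-descendants of Treatment, excluding Treatment and Comorbidity): {AgeGroup, Hospital, Outcome}.
Backdoor paths from Treatment to Comorbidity:
  P1: Treatment <- AgeGroup -> Comorbidity
The empty set is not sufficient: P1 (Treatment <- AgeGroup -> Comorbidity) has no collider blocking it and no conditioned non-collider, so it is open.
Try {AgeGroup}:
  P1: blocked at fork node AgeGroup ∈ conditioning set.
{AgeGroup} contains no descendant of Treatment and blocks every backdoor path.
No other singleton works — e.g. {Hospital} leaves P1 open — so {AgeGroup} is the unique smallest valid adjustment set.

{AgeGroup}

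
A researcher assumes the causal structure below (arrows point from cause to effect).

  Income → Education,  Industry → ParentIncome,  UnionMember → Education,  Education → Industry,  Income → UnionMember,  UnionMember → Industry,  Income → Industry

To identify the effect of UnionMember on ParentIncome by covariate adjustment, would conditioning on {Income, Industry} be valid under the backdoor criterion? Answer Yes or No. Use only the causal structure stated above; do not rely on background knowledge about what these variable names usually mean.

Backdoor paths from UnionMember to ParentIncome (paths whose first edge points into UnionMember):
  P1: UnionMember <- Income -> Education -> Industry -> ParentIncome
  P2: UnionMember <- Income -> Industry -> ParentIncome
Condition 1 (no descendant of UnionMember in the set): FAILS — Industry is a descendant of UnionMember.
Condition 2 (every backdoor path blocked by {Income, Industry}):
  P1: blocked at fork node Income ∈ conditioning set.
  P2: blocked at fork node Income ∈ conditioning set.
{Income, Industry} does not satisfy the backdoor criterion.

No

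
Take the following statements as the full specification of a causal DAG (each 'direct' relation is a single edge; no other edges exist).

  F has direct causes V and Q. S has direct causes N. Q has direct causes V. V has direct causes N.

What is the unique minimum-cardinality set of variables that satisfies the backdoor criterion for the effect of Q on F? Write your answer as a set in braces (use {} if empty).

Variables eligible for adjustment (non-descendants of Q, excluding Q and F): {N, S, V}.
Backdoor paths from Q to F:
  P1: Q <- V -> F
The empty set is not sufficient: P1 (Q <- V -> F) has no collider blocking it and no conditioned non-collider, so it is open.
Try {V}:
  P1: blocked at fork node V ∈ conditioning set.
{V} contains no descendant of Q and blocks every backdoor path.
No other singleton works — e.g. {N} leaves P1 open — so {V} is the unique smallest valid adjustment set.

{V}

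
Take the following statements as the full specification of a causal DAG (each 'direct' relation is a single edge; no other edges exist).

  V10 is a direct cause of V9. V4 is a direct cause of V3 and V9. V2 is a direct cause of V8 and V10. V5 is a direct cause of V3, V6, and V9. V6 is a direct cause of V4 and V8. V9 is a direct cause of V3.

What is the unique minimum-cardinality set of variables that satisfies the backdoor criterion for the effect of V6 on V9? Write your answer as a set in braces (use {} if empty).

{V5}

Variables eligible for adjustment (non-descendants of V6, excluding V6 and V9): {V10, V2, V5}.
Backdoor paths from V6 to V9:
  P1: V6 <- V5 -> V9
  P2: V6 <- V5 -> V3 <- V4 -> V9
  P3: V6 <- V5 -> V3 <- V9
The empty set is not sufficient: P1 (V6 <- V5 -> V9) has no collider blocking it and no conditioned non-collider, so it is open.
Try {V5}:
  P1: blocked at fork node V5 ∈ conditioning set.
  P2: blocked at fork node V5 ∈ conditioning set.
  P3: blocked at fork node V5 ∈ conditioning set.
{V5} contains no descendant of V6 and blocks every backdoor path.
No other singleton works — e.g. {V2} leaves P1 open — so {V5} is the unique smallest valid adjustment set.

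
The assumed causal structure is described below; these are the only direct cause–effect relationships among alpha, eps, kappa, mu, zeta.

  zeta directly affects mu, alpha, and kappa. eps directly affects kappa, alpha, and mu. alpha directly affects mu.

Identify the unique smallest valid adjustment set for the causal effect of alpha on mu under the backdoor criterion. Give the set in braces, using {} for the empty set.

{eps, zeta}

Variables eligible for adjustment (non-descendants of alpha, excluding alpha and mu): {eps, kappa, zeta}.
Backdoor paths from alpha to mu:
  P1: alpha <- zeta -> kappa <- eps -> mu
  P2: alpha <- zeta -> mu
  P3: alpha <- eps -> kappa <- zeta -> mu
  P4: alpha <- eps -> mu
The empty set is not sufficient: P2 (alpha <- zeta -> mu) has no collider blocking it and no conditioned non-collider, so it is open.
Try {eps, zeta}:
  P1: blocked at fork node zeta ∈ conditioning set.
  P2: blocked at fork node zeta ∈ conditioning set.
  P3: blocked at fork node eps ∈ conditioning set.
  P4: blocked at fork node eps ∈ conditioning set.
{eps, zeta} contains no descendant of alpha and blocks every backdoor path.
Every element of {eps, zeta} is needed (dropping eps leaves P4 open; dropping zeta leaves P2 open), so no proper subset is valid.
Among all size-2 subsets of the eligible variables, only {eps, zeta} blocks every backdoor path, so it is the unique smallest valid adjustment set.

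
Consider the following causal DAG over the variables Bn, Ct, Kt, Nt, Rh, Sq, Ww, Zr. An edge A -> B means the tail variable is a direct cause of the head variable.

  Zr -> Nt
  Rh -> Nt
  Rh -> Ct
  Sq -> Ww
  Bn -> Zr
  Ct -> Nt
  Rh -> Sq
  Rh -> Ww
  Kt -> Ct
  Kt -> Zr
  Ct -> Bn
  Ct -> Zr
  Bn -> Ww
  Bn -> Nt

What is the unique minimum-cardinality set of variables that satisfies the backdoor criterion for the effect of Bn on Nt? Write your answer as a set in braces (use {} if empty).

Variables eligible for adjustment (non-descendants of Bn, excluding Bn and Nt): {Ct, Kt, Rh, Sq}.
Backdoor paths from Bn to Nt:
  P1: Bn <- Ct <- Rh -> Nt
  P2: Bn <- Ct <- Kt -> Zr -> Nt
  P3: Bn <- Ct -> Zr -> Nt
  P4: Bn <- Ct -> Nt
The empty set is not sufficient: P1 (Bn <- Ct <- Rh -> Nt) has no collider blocking it and no conditioned non-collider, so it is open.
Try {Ct}:
  P1: blocked at chain node Ct ∈ conditioning set.
  P2: blocked at chain node Ct ∈ conditioning set.
  P3: blocked at fork node Ct ∈ conditioning set.
  P4: blocked at fork node Ct ∈ conditioning set.
{Ct} contains no descendant of Bn and blocks every backdoor path.
No other singleton works — e.g. {Rh} leaves P2 open — so {Ct} is the unique smallest valid adjustment set.

{Ct}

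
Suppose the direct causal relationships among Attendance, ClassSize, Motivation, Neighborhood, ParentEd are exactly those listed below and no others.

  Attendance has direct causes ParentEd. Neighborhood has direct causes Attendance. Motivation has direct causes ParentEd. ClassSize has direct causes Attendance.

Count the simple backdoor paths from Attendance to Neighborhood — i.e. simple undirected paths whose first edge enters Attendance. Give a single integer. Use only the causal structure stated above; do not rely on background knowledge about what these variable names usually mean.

0

A backdoor path from Attendance to Neighborhood is any simple undirected path whose first edge points into Attendance (i.e. leaves Attendance via a parent).
Parents of Attendance: {ParentEd}.
No simple path from any parent of Attendance reaches Neighborhood without revisiting Attendance, so there are no backdoor paths.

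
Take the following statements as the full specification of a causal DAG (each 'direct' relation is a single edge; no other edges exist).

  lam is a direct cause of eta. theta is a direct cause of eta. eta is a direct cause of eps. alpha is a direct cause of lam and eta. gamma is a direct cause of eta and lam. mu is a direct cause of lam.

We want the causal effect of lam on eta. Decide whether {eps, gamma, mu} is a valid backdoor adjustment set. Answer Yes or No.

Backdoor paths from lam to eta (paths whose first edge points into lam):
  P1: lam <- gamma -> eta
  P2: lam <- alpha -> eta
Condition 1 (no descendant of lam in the set): FAILS — eps is a descendant of lam.
Condition 2 (every backdoor path blocked by {eps, gamma, mu}):
  P1: blocked at fork node gamma ∈ conditioning set.
  P2: open — no interior node is in the conditioning set.
{eps, gamma, mu} does not satisfy the backdoor criterion.

No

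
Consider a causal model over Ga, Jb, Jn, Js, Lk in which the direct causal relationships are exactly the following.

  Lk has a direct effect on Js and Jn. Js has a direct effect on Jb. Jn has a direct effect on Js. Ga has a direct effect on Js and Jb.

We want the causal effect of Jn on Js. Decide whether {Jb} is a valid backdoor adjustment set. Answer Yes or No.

No

Backdoor paths from Jn to Js (paths whose first edge points into Jn):
  P1: Jn <- Lk -> Js
Condition 1 (no descendant of Jn in the set): FAILS — Jb is a descendant of Jn.
Condition 2 (every backdoor path blocked by {Jb}):
  P1: open — no interior node is in the conditioning set.
{Jb} does not satisfy the backdoor criterion.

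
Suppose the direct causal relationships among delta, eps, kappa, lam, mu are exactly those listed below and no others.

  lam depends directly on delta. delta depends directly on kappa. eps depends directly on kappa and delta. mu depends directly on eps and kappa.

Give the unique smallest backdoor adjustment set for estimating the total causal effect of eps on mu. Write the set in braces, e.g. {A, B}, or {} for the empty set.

Variables eligible for adjustment (non-descendants of eps, excluding eps and mu): {delta, kappa, lam}.
Backdoor paths from eps to mu:
  P1: eps <- kappa -> mu
  P2: eps <- delta <- kappa -> mu
The empty set is not sufficient: P1 (eps <- kappa -> mu) has no collider blocking it and no conditioned non-collider, so it is open.
Try {kappa}:
  P1: blocked at fork node kappa ∈ conditioning set.
  P2: blocked at fork node kappa ∈ conditioning set.
{kappa} contains no descendant of eps and blocks every backdoor path.
No other singleton works — e.g. {delta} leaves P1 open — so {kappa} is the unique smallest valid adjustment set.

{kappa}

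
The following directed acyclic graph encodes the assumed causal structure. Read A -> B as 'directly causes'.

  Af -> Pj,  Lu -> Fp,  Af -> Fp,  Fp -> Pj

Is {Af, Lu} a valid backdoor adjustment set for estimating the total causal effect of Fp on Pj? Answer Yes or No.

Backdoor paths from Fp to Pj (paths whose first edge points into Fp):
  P1: Fp <- Af -> Pj
Condition 1 (no descendant of Fp in the set): holds — descendants of Fp are {Pj}; none are in {Af, Lu}.
Condition 2 (every backdoor path blocked by {Af, Lu}):
  P1: blocked at fork node Af ∈ conditioning set.
{Af, Lu} satisfies the backdoor criterion.

Yes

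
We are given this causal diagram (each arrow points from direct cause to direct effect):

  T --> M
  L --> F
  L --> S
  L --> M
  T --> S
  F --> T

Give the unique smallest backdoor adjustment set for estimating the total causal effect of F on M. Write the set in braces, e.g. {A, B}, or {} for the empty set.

Variables eligible for adjustment (non-descendants of F, excluding F and M): {L}.
Backdoor paths from F to M:
  P1: F <- L -> S <- T -> M
  P2: F <- L -> M
The empty set is not sufficient: P2 (F <- L -> M) has no collider blocking it and no conditioned non-collider, so it is open.
Try {L}:
  P1: blocked at fork node L ∈ conditioning set.
  P2: blocked at fork node L ∈ conditioning set.
{L} contains no descendant of F and blocks every backdoor path.
{L} is the unique smallest valid adjustment set.

{L}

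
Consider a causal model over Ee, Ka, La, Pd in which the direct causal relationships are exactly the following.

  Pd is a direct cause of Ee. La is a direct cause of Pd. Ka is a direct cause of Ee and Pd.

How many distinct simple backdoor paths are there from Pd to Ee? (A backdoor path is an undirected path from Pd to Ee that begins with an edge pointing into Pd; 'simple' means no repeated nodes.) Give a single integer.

1

A backdoor path from Pd to Ee is any simple undirected path whose first edge points into Pd (i.e. leaves Pd via a parent).
Parents of Pd: {Ka, La}.
Enumerating:
  P1: Pd <- Ka -> Ee
That exhausts the simple backdoor paths. Count: 1.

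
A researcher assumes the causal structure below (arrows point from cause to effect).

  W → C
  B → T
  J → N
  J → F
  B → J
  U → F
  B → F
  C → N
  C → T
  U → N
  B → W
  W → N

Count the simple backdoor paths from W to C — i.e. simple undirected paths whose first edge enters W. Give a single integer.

A backdoor path from W to C is any simple undirected path whose first edge points into W (i.e. leaves W via a parent).
Parents of W: {B}.
Enumerating:
  P1: W <- B -> J -> N <- C
  P2: W <- B -> J -> F <- U -> N <- C
  P3: W <- B -> F <- J -> N <- C
  P4: W <- B -> F <- U -> N <- C
  P5: W <- B -> T <- C
That exhausts the simple backdoor paths. Count: 5.

5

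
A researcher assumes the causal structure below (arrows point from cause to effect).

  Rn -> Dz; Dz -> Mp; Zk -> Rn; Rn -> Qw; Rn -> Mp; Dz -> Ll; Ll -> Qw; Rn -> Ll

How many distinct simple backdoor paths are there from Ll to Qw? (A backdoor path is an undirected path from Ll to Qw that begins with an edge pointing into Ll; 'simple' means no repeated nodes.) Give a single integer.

3

A backdoor path from Ll to Qw is any simple undirected path whose first edge points into Ll (i.e. leaves Ll via a parent).
Parents of Ll: {Dz, Rn}.
Enumerating:
  P1: Ll <- Rn -> Qw
  P2: Ll <- Dz <- Rn -> Qw
  P3: Ll <- Dz -> Mp <- Rn -> Qw
That exhausts the simple backdoor paths. Count: 3.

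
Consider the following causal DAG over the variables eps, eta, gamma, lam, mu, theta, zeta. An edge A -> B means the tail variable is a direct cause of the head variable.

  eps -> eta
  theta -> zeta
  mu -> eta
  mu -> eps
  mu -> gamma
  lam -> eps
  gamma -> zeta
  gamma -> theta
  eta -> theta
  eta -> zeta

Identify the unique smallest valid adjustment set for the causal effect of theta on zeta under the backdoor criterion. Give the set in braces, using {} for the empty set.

Variables eligible for adjustment (non-descendants of theta, excluding theta and zeta): {eps, eta, gamma, lam, mu}.
Backdoor paths from theta to zeta:
  P1: theta <- eta <- mu -> gamma -> zeta
  P2: theta <- eta <- eps <- mu -> gamma -> zeta
  P3: theta <- eta -> zeta
  P4: theta <- gamma <- mu -> eps -> eta -> zeta
  P5: theta <- gamma <- mu -> eta -> zeta
  P6: theta <- gamma -> zeta
The empty set is not sufficient: P1 (theta <- eta <- mu -> gamma -> zeta) has no collider blocking it and no conditioned non-collider, so it is open.
Try {eta, gamma}:
  P1: blocked at chain node eta ∈ conditioning set.
  P2: blocked at chain node eta ∈ conditioning set.
  P3: blocked at fork node eta ∈ conditioning set.
  P4: blocked at chain node gamma ∈ conditioning set.
  P5: blocked at chain node gamma ∈ conditioning set.
  P6: blocked at fork node gamma ∈ conditioning set.
{eta, gamma} contains no descendant of theta and blocks every backdoor path.
Every element of {eta, gamma} is needed (dropping eta leaves P3 open; dropping gamma leaves P6 open), so no proper subset is valid.
Among all size-2 subsets of the eligible variables, only {eta, gamma} blocks every backdoor path, so it is the unique smallest valid adjustment set.

{eta, gamma}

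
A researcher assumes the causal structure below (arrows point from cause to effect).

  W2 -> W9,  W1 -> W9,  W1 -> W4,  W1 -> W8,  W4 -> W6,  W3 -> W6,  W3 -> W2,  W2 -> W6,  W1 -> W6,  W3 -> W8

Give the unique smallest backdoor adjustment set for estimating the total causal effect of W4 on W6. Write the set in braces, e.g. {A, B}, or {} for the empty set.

Variables eligible for adjustment (non-descendants of W4, excluding W4 and W6): {W1, W2, W3, W8, W9}.
Backdoor paths from W4 to W6:
  P1: W4 <- W1 -> W9 <- W2 <- W3 -> W6
  P2: W4 <- W1 -> W9 <- W2 -> W6
  P3: W4 <- W1 -> W8 <- W3 -> W2 -> W6
  P4: W4 <- W1 -> W8 <- W3 -> W6
  P5: W4 <- W1 -> W6
The empty set is not sufficient: P5 (W4 <- W1 -> W6) has no collider blocking it and no conditioned non-collider, so it is open.
Try {W1}:
  P1: blocked at fork node W1 ∈ conditioning set.
  P2: blocked at fork node W1 ∈ conditioning set.
  P3: blocked at fork node W1 ∈ conditioning set.
  P4: blocked at fork node W1 ∈ conditioning set.
  P5: blocked at fork node W1 ∈ conditioning set.
{W1} contains no descendant of W4 and blocks every backdoor path.
No other singleton works — e.g. {W3} leaves P5 open — so {W1} is the unique smallest valid adjustment set.

{W1}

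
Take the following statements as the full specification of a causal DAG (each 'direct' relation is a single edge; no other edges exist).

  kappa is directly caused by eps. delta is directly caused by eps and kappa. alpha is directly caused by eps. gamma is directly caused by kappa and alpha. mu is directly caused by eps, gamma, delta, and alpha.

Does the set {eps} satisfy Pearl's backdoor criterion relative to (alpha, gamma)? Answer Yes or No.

Yes

Backdoor paths from alpha to gamma (paths whose first edge points into alpha):
  P1: alpha <- eps -> kappa -> delta -> mu <- gamma
  P2: alpha <- eps -> kappa -> gamma
  P3: alpha <- eps -> delta <- kappa -> gamma
  P4: alpha <- eps -> delta -> mu <- gamma
  P5: alpha <- eps -> mu <- delta <- kappa -> gamma
  P6: alpha <- eps -> mu <- gamma
Condition 1 (no descendant of alpha in the set): holds — descendants of alpha are {gamma, mu}; none are in {eps}.
Condition 2 (every backdoor path blocked by {eps}):
  P1: blocked at fork node eps ∈ conditioning set.
  P2: blocked at fork node eps ∈ conditioning set.
  P3: blocked at fork node eps ∈ conditioning set.
  P4: blocked at fork node eps ∈ conditioning set.
  P5: blocked at fork node eps ∈ conditioning set.
  P6: blocked at fork node eps ∈ conditioning set.
{eps} satisfies the backdoor criterion.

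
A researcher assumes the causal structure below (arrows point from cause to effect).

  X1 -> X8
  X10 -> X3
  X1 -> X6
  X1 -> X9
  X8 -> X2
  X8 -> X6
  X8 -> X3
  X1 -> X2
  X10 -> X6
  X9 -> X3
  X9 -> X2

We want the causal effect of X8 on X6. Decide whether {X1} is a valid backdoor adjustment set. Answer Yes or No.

Backdoor paths from X8 to X6 (paths whose first edge points into X8):
  P1: X8 <- X1 -> X9 -> X3 <- X10 -> X6
  P2: X8 <- X1 -> X6
  P3: X8 <- X1 -> X2 <- X9 -> X3 <- X10 -> X6
Condition 1 (no descendant of X8 in the set): holds — descendants of X8 are {X2, X3, X6}; none are in {X1}.
Condition 2 (every backdoor path blocked by {X1}):
  P1: blocked at fork node X1 ∈ conditioning set.
  P2: blocked at fork node X1 ∈ conditioning set.
  P3: blocked at fork node X1 ∈ conditioning set.
{X1} satisfies the backdoor criterion.

Yes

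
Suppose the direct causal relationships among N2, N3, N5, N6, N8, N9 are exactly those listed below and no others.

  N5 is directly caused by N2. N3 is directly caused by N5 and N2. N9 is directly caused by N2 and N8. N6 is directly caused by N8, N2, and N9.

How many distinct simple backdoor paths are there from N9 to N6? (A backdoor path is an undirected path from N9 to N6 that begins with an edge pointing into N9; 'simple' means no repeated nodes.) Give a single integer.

A backdoor path from N9 to N6 is any simple undirected path whose first edge points into N9 (i.e. leaves N9 via a parent).
Parents of N9: {N2, N8}.
Enumerating:
  P1: N9 <- N8 -> N6
  P2: N9 <- N2 -> N6
That exhausts the simple backdoor paths. Count: 2.

2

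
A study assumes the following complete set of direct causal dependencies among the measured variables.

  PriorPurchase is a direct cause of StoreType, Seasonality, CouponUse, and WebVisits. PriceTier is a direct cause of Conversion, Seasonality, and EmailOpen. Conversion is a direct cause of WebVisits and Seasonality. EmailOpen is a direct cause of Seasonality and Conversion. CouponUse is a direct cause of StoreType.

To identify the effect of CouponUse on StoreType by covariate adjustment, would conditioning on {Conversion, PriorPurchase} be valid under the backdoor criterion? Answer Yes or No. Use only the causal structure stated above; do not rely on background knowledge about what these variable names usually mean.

Yes

Backdoor paths from CouponUse to StoreType (paths whose first edge points into CouponUse):
  P1: CouponUse <- PriorPurchase -> StoreType
Condition 1 (no descendant of CouponUse in the set): holds — descendants of CouponUse are {StoreType}; none are in {Conversion, PriorPurchase}.
Condition 2 (every backdoor path blocked by {Conversion, PriorPurchase}):
  P1: blocked at fork node PriorPurchase ∈ conditioning set.
{Conversion, PriorPurchase} satisfies the backdoor criterion.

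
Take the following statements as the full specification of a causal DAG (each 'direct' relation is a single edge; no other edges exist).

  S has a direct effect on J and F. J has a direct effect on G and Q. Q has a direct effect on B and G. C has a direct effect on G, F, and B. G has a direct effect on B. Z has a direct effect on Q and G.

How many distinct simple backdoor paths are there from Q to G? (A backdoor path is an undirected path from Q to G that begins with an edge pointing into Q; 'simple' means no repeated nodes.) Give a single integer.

A backdoor path from Q to G is any simple undirected path whose first edge points into Q (i.e. leaves Q via a parent).
Parents of Q: {J, Z}.
Enumerating:
  P1: Q <- J <- S -> F <- C -> G
  P2: Q <- J <- S -> F <- C -> B <- G
  P3: Q <- J -> G
  P4: Q <- Z -> G
That exhausts the simple backdoor paths. Count: 4.

4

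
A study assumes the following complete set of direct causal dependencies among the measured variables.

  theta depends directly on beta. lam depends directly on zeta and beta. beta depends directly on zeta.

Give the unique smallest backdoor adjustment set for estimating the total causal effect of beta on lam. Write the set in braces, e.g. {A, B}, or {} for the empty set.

Variables eligible for adjustment (non-descendants of beta, excluding beta and lam): {zeta}.
Backdoor paths from beta to lam:
  P1: beta <- zeta -> lam
The empty set is not sufficient: P1 (beta <- zeta -> lam) has no collider blocking it and no conditioned non-collider, so it is open.
Try {zeta}:
  P1: blocked at fork node zeta ∈ conditioning set.
{zeta} contains no descendant of beta and blocks every backdoor path.
{zeta} is the unique smallest valid adjustment set.

{zeta}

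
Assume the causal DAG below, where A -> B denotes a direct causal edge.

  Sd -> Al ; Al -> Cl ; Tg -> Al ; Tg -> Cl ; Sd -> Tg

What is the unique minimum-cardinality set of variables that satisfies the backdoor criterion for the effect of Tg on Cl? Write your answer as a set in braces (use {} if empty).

Variables eligible for adjustment (non-descendants of Tg, excluding Tg and Cl): {Sd}.
Backdoor paths from Tg to Cl:
  P1: Tg <- Sd -> Al -> Cl
The empty set is not sufficient: P1 (Tg <- Sd -> Al -> Cl) has no collider blocking it and no conditioned non-collider, so it is open.
Try {Sd}:
  P1: blocked at fork node Sd ∈ conditioning set.
{Sd} contains no descendant of Tg and blocks every backdoor path.
{Sd} is the unique smallest valid adjustment set.

{Sd}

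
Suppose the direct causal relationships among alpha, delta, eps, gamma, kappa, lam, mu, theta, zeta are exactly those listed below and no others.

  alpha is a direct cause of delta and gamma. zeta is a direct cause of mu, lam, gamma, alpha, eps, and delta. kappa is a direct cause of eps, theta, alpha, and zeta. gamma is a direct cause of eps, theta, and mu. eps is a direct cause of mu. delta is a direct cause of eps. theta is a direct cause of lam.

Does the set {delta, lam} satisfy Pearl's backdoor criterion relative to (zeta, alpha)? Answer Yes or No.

Backdoor paths from zeta to alpha (paths whose first edge points into zeta):
  P1: zeta <- kappa -> alpha
  P2: zeta <- kappa -> theta <- gamma <- alpha
  P3: zeta <- kappa -> theta <- gamma -> eps <- delta <- alpha
  P4: zeta <- kappa -> theta <- gamma -> mu <- eps <- delta <- alpha
  P5: zeta <- kappa -> eps <- gamma <- alpha
  P6: zeta <- kappa -> eps <- delta <- alpha
  P7: zeta <- kappa -> eps -> mu <- gamma <- alpha
Condition 1 (no descendant of zeta in the set): FAILS — delta and lam are descendants of zeta.
Condition 2 (every backdoor path blocked by {delta, lam}):
  P1: open — no interior node is in the conditioning set.
  P2: open — collider(s) theta are conditioned on (or have a conditioned descendant) and no non-collider on the path is in the set.
  P3: blocked at collider eps (neither it nor any descendant is in the conditioning set).
  P4: blocked at collider mu (neither it nor any descendant is in the conditioning set).
  P5: blocked at collider eps (neither it nor any descendant is in the conditioning set).
  P6: blocked at collider eps (neither it nor any descendant is in the conditioning set).
  P7: blocked at collider mu (neither it nor any descendant is in the conditioning set).
{delta, lam} does not satisfy the backdoor criterion.

No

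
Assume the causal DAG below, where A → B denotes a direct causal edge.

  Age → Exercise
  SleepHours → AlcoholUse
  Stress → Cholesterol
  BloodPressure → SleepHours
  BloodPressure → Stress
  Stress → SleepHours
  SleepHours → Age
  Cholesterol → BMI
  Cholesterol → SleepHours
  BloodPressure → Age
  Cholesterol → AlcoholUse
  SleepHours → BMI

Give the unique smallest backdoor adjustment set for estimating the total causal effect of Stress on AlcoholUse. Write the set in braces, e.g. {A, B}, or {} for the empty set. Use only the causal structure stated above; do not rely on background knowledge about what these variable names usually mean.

Variables eligible for adjustment (non-descendants of Stress, excluding Stress and AlcoholUse): {BloodPressure}.
Backdoor paths from Stress to AlcoholUse:
  P1: Stress <- BloodPressure -> SleepHours <- Cholesterol -> AlcoholUse
  P2: Stress <- BloodPressure -> SleepHours -> AlcoholUse
  P3: Stress <- BloodPressure -> SleepHours -> BMI <- Cholesterol -> AlcoholUse
  P4: Stress <- BloodPressure -> Age <- SleepHours <- Cholesterol -> AlcoholUse
  P5: Stress <- BloodPressure -> Age <- SleepHours -> AlcoholUse
  P6: Stress <- BloodPressure -> Age <- SleepHours -> BMI <- Cholesterol -> AlcoholUse
The empty set is not sufficient: P2 (Stress <- BloodPressure -> SleepHours -> AlcoholUse) has no collider blocking it and no conditioned non-collider, so it is open.
Try {BloodPressure}:
  P1: blocked at fork node BloodPressure ∈ conditioning set.
  P2: blocked at fork node BloodPressure ∈ conditioning set.
  P3: blocked at fork node BloodPressure ∈ conditioning set.
  P4: blocked at fork node BloodPressure ∈ conditioning set.
  P5: blocked at fork node BloodPressure ∈ conditioning set.
  P6: blocked at fork node BloodPressure ∈ conditioning set.
{BloodPressure} contains no descendant of Stress and blocks every backdoor path.
{BloodPressure} is the unique smallest valid adjustment set.

{BloodPressure}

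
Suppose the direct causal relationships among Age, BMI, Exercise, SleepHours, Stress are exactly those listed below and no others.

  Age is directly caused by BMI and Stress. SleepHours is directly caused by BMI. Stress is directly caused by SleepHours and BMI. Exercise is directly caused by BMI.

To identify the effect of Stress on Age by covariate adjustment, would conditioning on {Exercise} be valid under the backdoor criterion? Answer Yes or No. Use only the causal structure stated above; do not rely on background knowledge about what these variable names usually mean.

No

Backdoor paths from Stress to Age (paths whose first edge points into Stress):
  P1: Stress <- BMI -> Age
  P2: Stress <- SleepHours <- BMI -> Age
Condition 1 (no descendant of Stress in the set): holds — descendants of Stress are {Age}; none are in {Exercise}.
Condition 2 (every backdoor path blocked by {Exercise}):
  P1: open — no interior node is in the conditioning set.
  P2: open — no interior node is in the conditioning set.
{Exercise} does not satisfy the backdoor criterion.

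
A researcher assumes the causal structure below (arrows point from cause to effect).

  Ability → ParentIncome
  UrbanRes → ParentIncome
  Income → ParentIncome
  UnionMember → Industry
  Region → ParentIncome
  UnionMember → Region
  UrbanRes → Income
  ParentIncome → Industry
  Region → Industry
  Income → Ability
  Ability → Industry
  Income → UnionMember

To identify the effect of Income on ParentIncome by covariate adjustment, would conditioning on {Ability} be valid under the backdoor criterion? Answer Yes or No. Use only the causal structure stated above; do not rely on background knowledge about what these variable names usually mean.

Backdoor paths from Income to ParentIncome (paths whose first edge points into Income):
  P1: Income <- UrbanRes -> ParentIncome
Condition 1 (no descendant of Income in the set): FAILS — Ability is a descendant of Income.
Condition 2 (every backdoor path blocked by {Ability}):
  P1: open — no interior node is in the conditioning set.
{Ability} does not satisfy the backdoor criterion.

No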